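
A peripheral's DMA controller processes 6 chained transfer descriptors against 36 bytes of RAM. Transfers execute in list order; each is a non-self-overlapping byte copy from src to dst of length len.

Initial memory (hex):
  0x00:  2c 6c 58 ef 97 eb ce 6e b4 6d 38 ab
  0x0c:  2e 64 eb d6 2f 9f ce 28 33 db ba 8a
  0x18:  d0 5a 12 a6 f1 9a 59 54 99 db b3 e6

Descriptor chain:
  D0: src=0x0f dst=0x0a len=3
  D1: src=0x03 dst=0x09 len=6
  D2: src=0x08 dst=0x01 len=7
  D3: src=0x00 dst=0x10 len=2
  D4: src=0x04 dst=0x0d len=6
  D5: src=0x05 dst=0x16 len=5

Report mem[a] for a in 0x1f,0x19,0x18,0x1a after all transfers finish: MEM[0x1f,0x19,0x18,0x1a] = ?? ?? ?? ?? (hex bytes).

[0] 0x0f->0x0a len=3 : d6 2f 9f
[1] 0x03->0x09 len=6 : ef 97 eb ce 6e b4
[2] 0x08->0x01 len=7 : b4 ef 97 eb ce 6e b4
[3] 0x00->0x10 len=2 : 2c b4
[4] 0x04->0x0d len=6 : eb ce 6e b4 b4 ef
[5] 0x05->0x16 len=5 : ce 6e b4 b4 ef
query mem[0x1f]=0x54, mem[0x19]=0xb4, mem[0x18]=0xb4, mem[0x1a]=0xef

MEM[0x1f,0x19,0x18,0x1a] = 54 b4 b4 ef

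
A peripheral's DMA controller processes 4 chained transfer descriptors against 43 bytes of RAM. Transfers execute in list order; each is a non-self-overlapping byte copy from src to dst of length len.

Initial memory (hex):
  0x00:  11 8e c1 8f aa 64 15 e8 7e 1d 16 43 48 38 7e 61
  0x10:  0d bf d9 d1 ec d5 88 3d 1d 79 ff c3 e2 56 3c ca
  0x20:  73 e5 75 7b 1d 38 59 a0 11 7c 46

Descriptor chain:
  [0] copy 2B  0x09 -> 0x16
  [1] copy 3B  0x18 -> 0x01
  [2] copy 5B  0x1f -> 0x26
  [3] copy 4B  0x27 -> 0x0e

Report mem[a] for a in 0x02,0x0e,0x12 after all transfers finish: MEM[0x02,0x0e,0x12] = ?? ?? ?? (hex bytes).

[0] 0x09->0x16 len=2 : 1d 16
[1] 0x18->0x01 len=3 : 1d 79 ff
[2] 0x1f->0x26 len=5 : ca 73 e5 75 7b
[3] 0x27->0x0e len=4 : 73 e5 75 7b
query mem[0x02]=0x79, mem[0x0e]=0x73, mem[0x12]=0xd9

MEM[0x02,0x0e,0x12] = 79 73 d9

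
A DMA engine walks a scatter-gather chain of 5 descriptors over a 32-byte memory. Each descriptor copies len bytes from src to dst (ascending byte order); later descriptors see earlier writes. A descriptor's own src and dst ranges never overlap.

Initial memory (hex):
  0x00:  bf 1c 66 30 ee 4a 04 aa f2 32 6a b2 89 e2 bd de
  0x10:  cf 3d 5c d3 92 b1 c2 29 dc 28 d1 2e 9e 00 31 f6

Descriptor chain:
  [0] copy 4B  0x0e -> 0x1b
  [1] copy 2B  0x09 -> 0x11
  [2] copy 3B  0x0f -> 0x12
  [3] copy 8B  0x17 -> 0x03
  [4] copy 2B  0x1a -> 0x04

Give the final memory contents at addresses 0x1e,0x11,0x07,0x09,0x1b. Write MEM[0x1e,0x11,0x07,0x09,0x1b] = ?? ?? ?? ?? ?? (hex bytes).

[0] 0x0e->0x1b len=4 : bd de cf 3d
[1] 0x09->0x11 len=2 : 32 6a
[2] 0x0f->0x12 len=3 : de cf 32
[3] 0x17->0x03 len=8 : 29 dc 28 d1 bd de cf 3d
[4] 0x1a->0x04 len=2 : d1 bd
query mem[0x1e]=0x3d, mem[0x11]=0x32, mem[0x07]=0xbd, mem[0x09]=0xcf, mem[0x1b]=0xbd

MEM[0x1e,0x11,0x07,0x09,0x1b] = 3d 32 bd cf bd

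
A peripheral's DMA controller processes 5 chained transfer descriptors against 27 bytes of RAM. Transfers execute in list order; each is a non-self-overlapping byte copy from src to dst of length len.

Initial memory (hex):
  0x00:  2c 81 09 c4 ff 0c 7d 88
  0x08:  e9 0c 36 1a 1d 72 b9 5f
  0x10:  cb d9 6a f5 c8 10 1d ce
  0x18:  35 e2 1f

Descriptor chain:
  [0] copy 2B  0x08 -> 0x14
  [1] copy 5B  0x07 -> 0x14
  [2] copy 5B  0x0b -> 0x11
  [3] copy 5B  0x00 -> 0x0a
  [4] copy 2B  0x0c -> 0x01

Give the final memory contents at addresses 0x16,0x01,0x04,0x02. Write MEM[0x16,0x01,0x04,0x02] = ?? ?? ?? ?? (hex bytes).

D0: mem[0x14..0x15] <- [e9 0c]
D1: mem[0x14..0x18] <- [88 e9 0c 36 1a]
D2: mem[0x11..0x15] <- [1a 1d 72 b9 5f]
D3: mem[0x0a..0x0e] <- [2c 81 09 c4 ff]
D4: mem[0x01..0x02] <- [09 c4]
query mem[0x16]=0x0c, mem[0x01]=0x09, mem[0x04]=0xff, mem[0x02]=0xc4

MEM[0x16,0x01,0x04,0x02] = 0c 09 ff c4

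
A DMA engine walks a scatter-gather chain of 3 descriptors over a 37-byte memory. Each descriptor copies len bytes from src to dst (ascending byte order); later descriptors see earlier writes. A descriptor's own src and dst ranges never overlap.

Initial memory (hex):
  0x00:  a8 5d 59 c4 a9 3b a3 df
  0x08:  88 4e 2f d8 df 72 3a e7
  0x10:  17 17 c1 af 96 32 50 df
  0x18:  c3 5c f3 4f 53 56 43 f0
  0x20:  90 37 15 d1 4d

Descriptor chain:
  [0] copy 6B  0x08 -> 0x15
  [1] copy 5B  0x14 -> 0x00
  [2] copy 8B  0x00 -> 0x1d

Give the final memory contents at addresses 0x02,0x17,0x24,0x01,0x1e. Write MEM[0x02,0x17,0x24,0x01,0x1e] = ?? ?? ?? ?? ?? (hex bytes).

  after D0: wrote 6B at 0x15 = 884e2fd8df72
  after D1: wrote 5B at 0x00 = 96884e2fd8
  after D2: wrote 8B at 0x1d = 96884e2fd83ba3df
query mem[0x02]=0x4e, mem[0x17]=0x2f, mem[0x24]=0xdf, mem[0x01]=0x88, mem[0x1e]=0x88

MEM[0x02,0x17,0x24,0x01,0x1e] = 4e 2f df 88 88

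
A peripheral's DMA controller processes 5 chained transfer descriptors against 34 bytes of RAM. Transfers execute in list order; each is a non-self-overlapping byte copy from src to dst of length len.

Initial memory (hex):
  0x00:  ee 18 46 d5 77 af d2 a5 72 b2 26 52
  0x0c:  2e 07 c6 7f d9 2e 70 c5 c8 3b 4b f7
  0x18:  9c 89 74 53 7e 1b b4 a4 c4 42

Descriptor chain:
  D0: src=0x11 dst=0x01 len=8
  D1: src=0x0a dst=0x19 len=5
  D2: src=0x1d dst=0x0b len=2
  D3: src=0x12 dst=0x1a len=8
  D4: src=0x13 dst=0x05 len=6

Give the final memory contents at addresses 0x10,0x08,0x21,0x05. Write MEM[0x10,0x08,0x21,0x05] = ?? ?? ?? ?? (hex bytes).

D0: mem[0x01..0x08] <- [2e 70 c5 c8 3b 4b f7 9c]
D1: mem[0x19..0x1d] <- [26 52 2e 07 c6]
D2: mem[0x0b..0x0c] <- [c6 b4]
D3: mem[0x1a..0x21] <- [70 c5 c8 3b 4b f7 9c 26]
D4: mem[0x05..0x0a] <- [c5 c8 3b 4b f7 9c]
query mem[0x10]=0xd9, mem[0x08]=0x4b, mem[0x21]=0x26, mem[0x05]=0xc5

MEM[0x10,0x08,0x21,0x05] = d9 4b 26 c5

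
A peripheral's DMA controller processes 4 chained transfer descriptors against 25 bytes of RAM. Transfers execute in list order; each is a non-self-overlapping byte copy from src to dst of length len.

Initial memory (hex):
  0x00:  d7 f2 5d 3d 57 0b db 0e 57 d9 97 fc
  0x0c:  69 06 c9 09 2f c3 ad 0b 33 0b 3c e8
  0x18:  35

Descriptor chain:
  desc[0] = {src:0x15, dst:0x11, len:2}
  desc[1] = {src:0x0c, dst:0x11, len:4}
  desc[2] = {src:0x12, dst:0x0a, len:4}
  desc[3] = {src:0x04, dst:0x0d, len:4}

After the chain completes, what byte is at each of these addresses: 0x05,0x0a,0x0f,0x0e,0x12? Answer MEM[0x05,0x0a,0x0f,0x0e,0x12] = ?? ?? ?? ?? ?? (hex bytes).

MEM[0x05,0x0a,0x0f,0x0e,0x12] = 0b 06 db 0b 06

[0] 0x15->0x11 len=2 : 0b 3c
[1] 0x0c->0x11 len=4 : 69 06 c9 09
[2] 0x12->0x0a len=4 : 06 c9 09 0b
[3] 0x04->0x0d len=4 : 57 0b db 0e
query mem[0x05]=0x0b, mem[0x0a]=0x06, mem[0x0f]=0xdb, mem[0x0e]=0x0b, mem[0x12]=0x06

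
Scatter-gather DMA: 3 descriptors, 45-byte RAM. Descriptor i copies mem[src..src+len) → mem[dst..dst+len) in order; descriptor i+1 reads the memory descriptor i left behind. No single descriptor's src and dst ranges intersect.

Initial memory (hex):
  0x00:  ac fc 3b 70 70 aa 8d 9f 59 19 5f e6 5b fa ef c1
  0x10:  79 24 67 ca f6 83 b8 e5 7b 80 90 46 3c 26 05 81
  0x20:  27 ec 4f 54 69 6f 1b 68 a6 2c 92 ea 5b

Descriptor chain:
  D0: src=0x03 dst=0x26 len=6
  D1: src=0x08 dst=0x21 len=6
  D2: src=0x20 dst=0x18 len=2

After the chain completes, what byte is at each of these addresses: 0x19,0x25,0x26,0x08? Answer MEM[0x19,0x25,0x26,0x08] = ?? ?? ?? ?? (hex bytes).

  after D0: wrote 6B at 0x26 = 7070aa8d9f59
  after D1: wrote 6B at 0x21 = 59195fe65bfa
  after D2: wrote 2B at 0x18 = 2759
query mem[0x19]=0x59, mem[0x25]=0x5b, mem[0x26]=0xfa, mem[0x08]=0x59

MEM[0x19,0x25,0x26,0x08] = 59 5b fa 59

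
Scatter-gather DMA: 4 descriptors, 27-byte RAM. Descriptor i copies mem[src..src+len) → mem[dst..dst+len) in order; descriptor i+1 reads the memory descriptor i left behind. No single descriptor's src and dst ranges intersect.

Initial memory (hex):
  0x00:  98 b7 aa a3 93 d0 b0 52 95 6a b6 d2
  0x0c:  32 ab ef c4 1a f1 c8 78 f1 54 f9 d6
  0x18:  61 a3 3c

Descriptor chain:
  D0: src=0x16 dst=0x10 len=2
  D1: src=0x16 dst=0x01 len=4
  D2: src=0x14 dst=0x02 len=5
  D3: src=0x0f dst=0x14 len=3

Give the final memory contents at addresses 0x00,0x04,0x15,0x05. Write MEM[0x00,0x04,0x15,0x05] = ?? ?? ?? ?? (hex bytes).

MEM[0x00,0x04,0x15,0x05] = 98 f9 f9 d6

#0 dst[0x10+2] := {0xf9,0xd6}
#1 dst[0x01+4] := {0xf9,0xd6,0x61,0xa3}
#2 dst[0x02+5] := {0xf1,0x54,0xf9,0xd6,0x61}
#3 dst[0x14+3] := {0xc4,0xf9,0xd6}
query mem[0x00]=0x98, mem[0x04]=0xf9, mem[0x15]=0xf9, mem[0x05]=0xd6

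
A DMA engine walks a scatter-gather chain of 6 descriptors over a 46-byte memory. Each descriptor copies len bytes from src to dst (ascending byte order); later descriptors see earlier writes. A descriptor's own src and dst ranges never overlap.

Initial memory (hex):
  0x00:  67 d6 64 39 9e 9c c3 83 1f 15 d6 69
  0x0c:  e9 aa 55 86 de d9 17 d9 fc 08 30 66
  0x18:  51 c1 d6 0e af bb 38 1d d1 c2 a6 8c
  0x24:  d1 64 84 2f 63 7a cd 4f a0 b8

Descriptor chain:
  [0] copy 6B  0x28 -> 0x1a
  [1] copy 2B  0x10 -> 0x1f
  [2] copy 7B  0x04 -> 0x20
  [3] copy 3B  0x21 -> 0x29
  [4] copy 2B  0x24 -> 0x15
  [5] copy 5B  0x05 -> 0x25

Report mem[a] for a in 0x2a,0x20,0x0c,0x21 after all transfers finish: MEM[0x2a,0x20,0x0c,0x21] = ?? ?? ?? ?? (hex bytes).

MEM[0x2a,0x20,0x0c,0x21] = c3 9e e9 9c

#0 dst[0x1a+6] := {0x63,0x7a,0xcd,0x4f,0xa0,0xb8}
#1 dst[0x1f+2] := {0xde,0xd9}
#2 dst[0x20+7] := {0x9e,0x9c,0xc3,0x83,0x1f,0x15,0xd6}
#3 dst[0x29+3] := {0x9c,0xc3,0x83}
#4 dst[0x15+2] := {0x1f,0x15}
#5 dst[0x25+5] := {0x9c,0xc3,0x83,0x1f,0x15}
query mem[0x2a]=0xc3, mem[0x20]=0x9e, mem[0x0c]=0xe9, mem[0x21]=0x9c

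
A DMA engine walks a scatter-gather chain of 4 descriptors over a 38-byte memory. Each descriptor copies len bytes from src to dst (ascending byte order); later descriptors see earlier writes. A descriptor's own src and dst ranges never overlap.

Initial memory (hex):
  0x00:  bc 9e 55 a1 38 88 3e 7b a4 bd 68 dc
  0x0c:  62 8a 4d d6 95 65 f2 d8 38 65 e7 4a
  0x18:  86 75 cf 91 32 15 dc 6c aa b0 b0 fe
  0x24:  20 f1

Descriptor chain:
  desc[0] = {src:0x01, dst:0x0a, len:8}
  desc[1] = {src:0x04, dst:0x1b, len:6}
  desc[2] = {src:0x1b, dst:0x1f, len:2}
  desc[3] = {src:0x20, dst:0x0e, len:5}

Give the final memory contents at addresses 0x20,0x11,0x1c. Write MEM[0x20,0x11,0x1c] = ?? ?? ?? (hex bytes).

D0: mem[0x0a..0x11] <- [9e 55 a1 38 88 3e 7b a4]
D1: mem[0x1b..0x20] <- [38 88 3e 7b a4 bd]
D2: mem[0x1f..0x20] <- [38 88]
D3: mem[0x0e..0x12] <- [88 b0 b0 fe 20]
query mem[0x20]=0x88, mem[0x11]=0xfe, mem[0x1c]=0x88

MEM[0x20,0x11,0x1c] = 88 fe 88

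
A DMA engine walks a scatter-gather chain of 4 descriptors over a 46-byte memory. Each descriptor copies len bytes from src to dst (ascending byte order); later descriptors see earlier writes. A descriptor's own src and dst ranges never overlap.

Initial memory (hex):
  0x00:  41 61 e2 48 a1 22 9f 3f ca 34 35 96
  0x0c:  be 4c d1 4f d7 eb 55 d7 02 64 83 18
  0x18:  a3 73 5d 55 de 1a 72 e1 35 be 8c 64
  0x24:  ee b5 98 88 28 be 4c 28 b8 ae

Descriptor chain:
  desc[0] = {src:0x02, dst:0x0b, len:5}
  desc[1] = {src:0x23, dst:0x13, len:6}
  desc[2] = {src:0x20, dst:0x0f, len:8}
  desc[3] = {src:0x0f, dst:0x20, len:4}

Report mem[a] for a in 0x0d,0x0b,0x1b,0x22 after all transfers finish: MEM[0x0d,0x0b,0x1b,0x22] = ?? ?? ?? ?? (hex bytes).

D0: mem[0x0b..0x0f] <- [e2 48 a1 22 9f]
D1: mem[0x13..0x18] <- [64 ee b5 98 88 28]
D2: mem[0x0f..0x16] <- [35 be 8c 64 ee b5 98 88]
D3: mem[0x20..0x23] <- [35 be 8c 64]
query mem[0x0d]=0xa1, mem[0x0b]=0xe2, mem[0x1b]=0x55, mem[0x22]=0x8c

MEM[0x0d,0x0b,0x1b,0x22] = a1 e2 55 8c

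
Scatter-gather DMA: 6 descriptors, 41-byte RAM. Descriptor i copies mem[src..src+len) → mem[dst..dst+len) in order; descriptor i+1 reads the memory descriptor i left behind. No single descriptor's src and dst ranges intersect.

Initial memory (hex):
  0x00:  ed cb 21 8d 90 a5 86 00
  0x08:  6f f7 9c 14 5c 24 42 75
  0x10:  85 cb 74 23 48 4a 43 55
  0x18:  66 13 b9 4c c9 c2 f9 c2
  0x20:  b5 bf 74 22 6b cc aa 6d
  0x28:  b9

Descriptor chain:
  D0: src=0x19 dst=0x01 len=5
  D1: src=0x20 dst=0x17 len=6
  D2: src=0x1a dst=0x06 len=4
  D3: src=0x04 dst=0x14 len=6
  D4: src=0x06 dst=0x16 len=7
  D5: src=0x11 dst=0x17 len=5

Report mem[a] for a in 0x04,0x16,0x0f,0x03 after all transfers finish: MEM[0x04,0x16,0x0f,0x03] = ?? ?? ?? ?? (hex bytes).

MEM[0x04,0x16,0x0f,0x03] = c9 22 75 4c

  after D0: wrote 5B at 0x01 = 13b94cc9c2
  after D1: wrote 6B at 0x17 = b5bf74226bcc
  after D2: wrote 4B at 0x06 = 226bccc2
  after D3: wrote 6B at 0x14 = c9c2226bccc2
  after D4: wrote 7B at 0x16 = 226bccc29c145c
  after D5: wrote 5B at 0x17 = cb7423c9c2
query mem[0x04]=0xc9, mem[0x16]=0x22, mem[0x0f]=0x75, mem[0x03]=0x4c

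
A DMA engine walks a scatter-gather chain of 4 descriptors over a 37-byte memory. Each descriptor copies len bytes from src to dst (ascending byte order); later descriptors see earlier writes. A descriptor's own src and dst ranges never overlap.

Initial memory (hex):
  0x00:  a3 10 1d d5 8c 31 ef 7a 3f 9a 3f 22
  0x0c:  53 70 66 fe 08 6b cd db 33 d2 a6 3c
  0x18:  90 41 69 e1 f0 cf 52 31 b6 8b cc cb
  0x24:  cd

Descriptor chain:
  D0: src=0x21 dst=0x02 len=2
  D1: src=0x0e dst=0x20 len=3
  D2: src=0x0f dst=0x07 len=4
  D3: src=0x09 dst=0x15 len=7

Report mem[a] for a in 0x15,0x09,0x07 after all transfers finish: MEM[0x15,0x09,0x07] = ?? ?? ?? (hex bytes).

[0] 0x21->0x02 len=2 : 8b cc
[1] 0x0e->0x20 len=3 : 66 fe 08
[2] 0x0f->0x07 len=4 : fe 08 6b cd
[3] 0x09->0x15 len=7 : 6b cd 22 53 70 66 fe
query mem[0x15]=0x6b, mem[0x09]=0x6b, mem[0x07]=0xfe

MEM[0x15,0x09,0x07] = 6b 6b fe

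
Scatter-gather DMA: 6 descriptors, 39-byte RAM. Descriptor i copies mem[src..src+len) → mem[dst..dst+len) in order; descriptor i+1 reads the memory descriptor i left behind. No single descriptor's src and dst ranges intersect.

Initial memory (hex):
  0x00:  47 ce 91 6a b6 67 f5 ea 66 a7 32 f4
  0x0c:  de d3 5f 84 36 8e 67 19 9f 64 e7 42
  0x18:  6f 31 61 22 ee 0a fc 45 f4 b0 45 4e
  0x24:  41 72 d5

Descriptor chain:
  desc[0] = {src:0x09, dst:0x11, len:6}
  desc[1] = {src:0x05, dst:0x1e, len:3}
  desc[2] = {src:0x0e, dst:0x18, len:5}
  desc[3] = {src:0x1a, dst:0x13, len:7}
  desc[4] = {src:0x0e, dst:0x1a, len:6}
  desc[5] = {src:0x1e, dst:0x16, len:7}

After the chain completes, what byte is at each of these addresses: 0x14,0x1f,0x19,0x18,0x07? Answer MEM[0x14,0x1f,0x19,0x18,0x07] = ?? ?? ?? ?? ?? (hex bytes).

  after D0: wrote 6B at 0x11 = a732f4ded35f
  after D1: wrote 3B at 0x1e = 67f5ea
  after D2: wrote 5B at 0x18 = 5f8436a732
  after D3: wrote 7B at 0x13 = 36a7320a67f5ea
  after D4: wrote 6B at 0x1a = 5f8436a73236
  after D5: wrote 7B at 0x16 = 3236eab0454e41
query mem[0x14]=0xa7, mem[0x1f]=0x36, mem[0x19]=0xb0, mem[0x18]=0xea, mem[0x07]=0xea

MEM[0x14,0x1f,0x19,0x18,0x07] = a7 36 b0 ea ea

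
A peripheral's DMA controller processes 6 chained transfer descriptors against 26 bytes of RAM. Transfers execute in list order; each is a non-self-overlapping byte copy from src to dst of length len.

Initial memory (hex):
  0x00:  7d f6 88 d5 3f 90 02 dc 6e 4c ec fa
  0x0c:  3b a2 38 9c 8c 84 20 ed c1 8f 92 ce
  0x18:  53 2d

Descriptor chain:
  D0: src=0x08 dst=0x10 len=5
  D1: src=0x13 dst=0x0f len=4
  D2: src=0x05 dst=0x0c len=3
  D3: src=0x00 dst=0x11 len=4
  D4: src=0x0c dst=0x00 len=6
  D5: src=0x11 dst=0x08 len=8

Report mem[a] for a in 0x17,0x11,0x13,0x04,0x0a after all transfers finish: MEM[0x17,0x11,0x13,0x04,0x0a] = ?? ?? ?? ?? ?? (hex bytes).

#0 dst[0x10+5] := {0x6e,0x4c,0xec,0xfa,0x3b}
#1 dst[0x0f+4] := {0xfa,0x3b,0x8f,0x92}
#2 dst[0x0c+3] := {0x90,0x02,0xdc}
#3 dst[0x11+4] := {0x7d,0xf6,0x88,0xd5}
#4 dst[0x00+6] := {0x90,0x02,0xdc,0xfa,0x3b,0x7d}
#5 dst[0x08+8] := {0x7d,0xf6,0x88,0xd5,0x8f,0x92,0xce,0x53}
query mem[0x17]=0xce, mem[0x11]=0x7d, mem[0x13]=0x88, mem[0x04]=0x3b, mem[0x0a]=0x88

MEM[0x17,0x11,0x13,0x04,0x0a] = ce 7d 88 3b 88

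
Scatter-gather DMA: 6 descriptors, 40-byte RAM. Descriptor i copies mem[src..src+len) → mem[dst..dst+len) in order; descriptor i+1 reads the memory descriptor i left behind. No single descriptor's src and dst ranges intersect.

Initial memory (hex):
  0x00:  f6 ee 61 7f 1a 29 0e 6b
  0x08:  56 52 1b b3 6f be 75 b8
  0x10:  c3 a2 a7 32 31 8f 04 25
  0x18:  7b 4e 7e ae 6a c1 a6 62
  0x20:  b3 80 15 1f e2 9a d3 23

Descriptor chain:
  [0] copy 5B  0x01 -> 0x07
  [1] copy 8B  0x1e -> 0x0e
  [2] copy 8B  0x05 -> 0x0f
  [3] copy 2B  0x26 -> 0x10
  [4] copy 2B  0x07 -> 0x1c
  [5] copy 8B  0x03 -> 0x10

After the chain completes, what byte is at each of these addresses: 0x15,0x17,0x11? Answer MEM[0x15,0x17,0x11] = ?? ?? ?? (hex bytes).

[0] 0x01->0x07 len=5 : ee 61 7f 1a 29
[1] 0x1e->0x0e len=8 : a6 62 b3 80 15 1f e2 9a
[2] 0x05->0x0f len=8 : 29 0e ee 61 7f 1a 29 6f
[3] 0x26->0x10 len=2 : d3 23
[4] 0x07->0x1c len=2 : ee 61
[5] 0x03->0x10 len=8 : 7f 1a 29 0e ee 61 7f 1a
query mem[0x15]=0x61, mem[0x17]=0x1a, mem[0x11]=0x1a

MEM[0x15,0x17,0x11] = 61 1a 1a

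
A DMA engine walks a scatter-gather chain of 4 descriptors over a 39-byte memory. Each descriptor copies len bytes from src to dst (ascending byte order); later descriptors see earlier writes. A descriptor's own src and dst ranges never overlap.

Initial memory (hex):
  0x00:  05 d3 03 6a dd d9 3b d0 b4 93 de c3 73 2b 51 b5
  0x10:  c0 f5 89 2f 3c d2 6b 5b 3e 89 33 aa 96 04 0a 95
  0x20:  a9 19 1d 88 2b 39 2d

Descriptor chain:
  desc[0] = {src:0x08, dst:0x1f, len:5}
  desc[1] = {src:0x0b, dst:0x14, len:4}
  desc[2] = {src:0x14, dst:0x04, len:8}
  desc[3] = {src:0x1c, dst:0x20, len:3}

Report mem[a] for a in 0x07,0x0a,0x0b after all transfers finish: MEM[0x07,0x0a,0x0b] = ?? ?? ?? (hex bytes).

#0 dst[0x1f+5] := {0xb4,0x93,0xde,0xc3,0x73}
#1 dst[0x14+4] := {0xc3,0x73,0x2b,0x51}
#2 dst[0x04+8] := {0xc3,0x73,0x2b,0x51,0x3e,0x89,0x33,0xaa}
#3 dst[0x20+3] := {0x96,0x04,0x0a}
query mem[0x07]=0x51, mem[0x0a]=0x33, mem[0x0b]=0xaa

MEM[0x07,0x0a,0x0b] = 51 33 aa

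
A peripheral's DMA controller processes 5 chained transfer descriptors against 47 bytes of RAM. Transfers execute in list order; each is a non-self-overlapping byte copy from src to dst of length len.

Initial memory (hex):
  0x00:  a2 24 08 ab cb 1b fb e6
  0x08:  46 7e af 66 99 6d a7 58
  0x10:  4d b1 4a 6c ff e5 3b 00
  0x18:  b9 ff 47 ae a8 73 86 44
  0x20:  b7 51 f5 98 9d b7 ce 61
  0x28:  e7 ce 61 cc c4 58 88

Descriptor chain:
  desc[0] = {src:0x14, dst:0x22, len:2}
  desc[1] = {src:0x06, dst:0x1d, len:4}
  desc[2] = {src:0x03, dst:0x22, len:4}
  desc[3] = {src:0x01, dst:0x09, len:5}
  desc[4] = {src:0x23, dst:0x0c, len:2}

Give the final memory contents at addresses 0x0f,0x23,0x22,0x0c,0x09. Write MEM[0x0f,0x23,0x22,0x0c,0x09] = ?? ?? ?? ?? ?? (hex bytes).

MEM[0x0f,0x23,0x22,0x0c,0x09] = 58 cb ab cb 24

#0 dst[0x22+2] := {0xff,0xe5}
#1 dst[0x1d+4] := {0xfb,0xe6,0x46,0x7e}
#2 dst[0x22+4] := {0xab,0xcb,0x1b,0xfb}
#3 dst[0x09+5] := {0x24,0x08,0xab,0xcb,0x1b}
#4 dst[0x0c+2] := {0xcb,0x1b}
query mem[0x0f]=0x58, mem[0x23]=0xcb, mem[0x22]=0xab, mem[0x0c]=0xcb, mem[0x09]=0x24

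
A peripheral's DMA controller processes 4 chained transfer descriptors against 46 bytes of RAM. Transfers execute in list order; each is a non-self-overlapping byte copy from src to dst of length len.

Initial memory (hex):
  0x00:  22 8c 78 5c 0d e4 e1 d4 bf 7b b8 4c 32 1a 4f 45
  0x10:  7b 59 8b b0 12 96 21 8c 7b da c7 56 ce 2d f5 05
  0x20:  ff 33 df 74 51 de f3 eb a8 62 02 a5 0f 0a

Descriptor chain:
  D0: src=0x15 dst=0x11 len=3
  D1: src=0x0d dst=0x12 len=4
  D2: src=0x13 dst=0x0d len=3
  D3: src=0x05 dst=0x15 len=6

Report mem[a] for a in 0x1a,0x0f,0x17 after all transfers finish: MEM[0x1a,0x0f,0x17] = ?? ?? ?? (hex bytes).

D0: mem[0x11..0x13] <- [96 21 8c]
D1: mem[0x12..0x15] <- [1a 4f 45 7b]
D2: mem[0x0d..0x0f] <- [4f 45 7b]
D3: mem[0x15..0x1a] <- [e4 e1 d4 bf 7b b8]
query mem[0x1a]=0xb8, mem[0x0f]=0x7b, mem[0x17]=0xd4

MEM[0x1a,0x0f,0x17] = b8 7b d4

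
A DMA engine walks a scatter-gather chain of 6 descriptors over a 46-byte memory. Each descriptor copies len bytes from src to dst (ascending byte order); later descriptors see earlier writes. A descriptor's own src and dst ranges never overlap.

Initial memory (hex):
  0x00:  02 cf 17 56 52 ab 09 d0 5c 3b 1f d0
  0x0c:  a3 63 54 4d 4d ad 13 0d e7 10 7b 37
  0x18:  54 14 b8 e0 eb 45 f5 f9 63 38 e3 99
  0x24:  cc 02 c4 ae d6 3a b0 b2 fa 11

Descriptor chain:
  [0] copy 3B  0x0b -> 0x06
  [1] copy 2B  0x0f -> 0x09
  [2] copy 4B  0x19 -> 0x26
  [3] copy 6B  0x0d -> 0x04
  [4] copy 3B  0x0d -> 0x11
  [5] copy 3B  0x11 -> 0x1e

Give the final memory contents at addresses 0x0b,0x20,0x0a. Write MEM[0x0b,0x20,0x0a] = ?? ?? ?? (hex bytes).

D0: mem[0x06..0x08] <- [d0 a3 63]
D1: mem[0x09..0x0a] <- [4d 4d]
D2: mem[0x26..0x29] <- [14 b8 e0 eb]
D3: mem[0x04..0x09] <- [63 54 4d 4d ad 13]
D4: mem[0x11..0x13] <- [63 54 4d]
D5: mem[0x1e..0x20] <- [63 54 4d]
query mem[0x0b]=0xd0, mem[0x20]=0x4d, mem[0x0a]=0x4d

MEM[0x0b,0x20,0x0a] = d0 4d 4d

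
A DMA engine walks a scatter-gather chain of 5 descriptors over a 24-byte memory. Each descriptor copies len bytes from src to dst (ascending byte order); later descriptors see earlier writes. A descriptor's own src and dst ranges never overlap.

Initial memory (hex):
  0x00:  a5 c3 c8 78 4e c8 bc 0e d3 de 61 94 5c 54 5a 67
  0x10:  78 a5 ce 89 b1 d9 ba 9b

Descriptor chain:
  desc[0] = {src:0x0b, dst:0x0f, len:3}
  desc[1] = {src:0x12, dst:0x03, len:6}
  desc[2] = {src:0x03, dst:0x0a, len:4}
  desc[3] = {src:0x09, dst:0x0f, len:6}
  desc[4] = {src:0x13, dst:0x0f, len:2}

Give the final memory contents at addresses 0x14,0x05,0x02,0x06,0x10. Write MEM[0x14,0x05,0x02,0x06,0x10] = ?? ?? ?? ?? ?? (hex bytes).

  after D0: wrote 3B at 0x0f = 945c54
  after D1: wrote 6B at 0x03 = ce89b1d9ba9b
  after D2: wrote 4B at 0x0a = ce89b1d9
  after D3: wrote 6B at 0x0f = dece89b1d95a
  after D4: wrote 2B at 0x0f = d95a
query mem[0x14]=0x5a, mem[0x05]=0xb1, mem[0x02]=0xc8, mem[0x06]=0xd9, mem[0x10]=0x5a

MEM[0x14,0x05,0x02,0x06,0x10] = 5a b1 c8 d9 5a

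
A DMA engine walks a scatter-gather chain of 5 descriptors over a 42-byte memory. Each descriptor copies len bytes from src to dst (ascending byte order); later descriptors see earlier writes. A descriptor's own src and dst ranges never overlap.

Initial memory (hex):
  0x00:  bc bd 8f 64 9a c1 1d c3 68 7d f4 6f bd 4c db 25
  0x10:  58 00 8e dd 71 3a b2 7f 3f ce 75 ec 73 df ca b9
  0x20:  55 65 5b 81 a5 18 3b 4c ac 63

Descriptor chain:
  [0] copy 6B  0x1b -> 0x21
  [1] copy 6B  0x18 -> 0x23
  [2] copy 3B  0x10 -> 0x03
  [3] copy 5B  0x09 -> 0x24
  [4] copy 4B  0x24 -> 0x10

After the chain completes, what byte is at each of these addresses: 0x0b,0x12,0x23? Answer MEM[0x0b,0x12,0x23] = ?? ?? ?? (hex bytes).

MEM[0x0b,0x12,0x23] = 6f 6f 3f

  after D0: wrote 6B at 0x21 = ec73dfcab955
  after D1: wrote 6B at 0x23 = 3fce75ec73df
  after D2: wrote 3B at 0x03 = 58008e
  after D3: wrote 5B at 0x24 = 7df46fbd4c
  after D4: wrote 4B at 0x10 = 7df46fbd
query mem[0x0b]=0x6f, mem[0x12]=0x6f, mem[0x23]=0x3f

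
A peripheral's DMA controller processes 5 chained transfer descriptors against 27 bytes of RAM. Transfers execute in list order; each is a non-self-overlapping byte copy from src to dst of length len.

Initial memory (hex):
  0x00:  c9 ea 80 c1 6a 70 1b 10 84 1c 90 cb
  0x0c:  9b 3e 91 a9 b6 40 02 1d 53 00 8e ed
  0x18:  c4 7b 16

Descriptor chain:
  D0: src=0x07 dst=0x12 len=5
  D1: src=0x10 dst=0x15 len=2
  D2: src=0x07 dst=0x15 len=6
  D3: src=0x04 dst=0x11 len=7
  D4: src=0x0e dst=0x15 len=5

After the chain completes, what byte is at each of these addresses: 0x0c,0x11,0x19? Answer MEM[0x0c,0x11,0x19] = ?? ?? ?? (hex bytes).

MEM[0x0c,0x11,0x19] = 9b 6a 70

#0 dst[0x12+5] := {0x10,0x84,0x1c,0x90,0xcb}
#1 dst[0x15+2] := {0xb6,0x40}
#2 dst[0x15+6] := {0x10,0x84,0x1c,0x90,0xcb,0x9b}
#3 dst[0x11+7] := {0x6a,0x70,0x1b,0x10,0x84,0x1c,0x90}
#4 dst[0x15+5] := {0x91,0xa9,0xb6,0x6a,0x70}
query mem[0x0c]=0x9b, mem[0x11]=0x6a, mem[0x19]=0x70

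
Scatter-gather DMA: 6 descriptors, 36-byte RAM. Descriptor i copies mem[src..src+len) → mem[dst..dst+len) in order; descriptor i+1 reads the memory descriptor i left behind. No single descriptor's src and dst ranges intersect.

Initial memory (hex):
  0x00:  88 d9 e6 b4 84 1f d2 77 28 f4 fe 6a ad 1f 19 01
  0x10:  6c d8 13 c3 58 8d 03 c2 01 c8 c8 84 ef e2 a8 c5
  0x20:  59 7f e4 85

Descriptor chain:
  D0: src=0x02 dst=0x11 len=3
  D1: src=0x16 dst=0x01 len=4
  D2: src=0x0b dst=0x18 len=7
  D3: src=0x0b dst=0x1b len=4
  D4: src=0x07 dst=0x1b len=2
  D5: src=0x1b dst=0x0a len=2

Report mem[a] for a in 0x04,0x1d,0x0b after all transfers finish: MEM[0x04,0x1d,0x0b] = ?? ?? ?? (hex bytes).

[0] 0x02->0x11 len=3 : e6 b4 84
[1] 0x16->0x01 len=4 : 03 c2 01 c8
[2] 0x0b->0x18 len=7 : 6a ad 1f 19 01 6c e6
[3] 0x0b->0x1b len=4 : 6a ad 1f 19
[4] 0x07->0x1b len=2 : 77 28
[5] 0x1b->0x0a len=2 : 77 28
query mem[0x04]=0xc8, mem[0x1d]=0x1f, mem[0x0b]=0x28

MEM[0x04,0x1d,0x0b] = c8 1f 28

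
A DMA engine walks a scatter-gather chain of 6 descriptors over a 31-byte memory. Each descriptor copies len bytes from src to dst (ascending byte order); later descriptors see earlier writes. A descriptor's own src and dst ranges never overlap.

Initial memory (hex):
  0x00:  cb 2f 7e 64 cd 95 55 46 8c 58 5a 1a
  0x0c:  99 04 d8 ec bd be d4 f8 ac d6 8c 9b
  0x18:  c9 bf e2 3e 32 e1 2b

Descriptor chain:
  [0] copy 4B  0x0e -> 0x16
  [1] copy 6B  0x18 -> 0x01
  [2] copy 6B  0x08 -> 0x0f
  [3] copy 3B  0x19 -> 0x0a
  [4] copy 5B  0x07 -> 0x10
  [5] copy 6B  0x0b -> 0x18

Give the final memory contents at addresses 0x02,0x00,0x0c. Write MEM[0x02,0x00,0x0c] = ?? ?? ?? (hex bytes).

  after D0: wrote 4B at 0x16 = d8ecbdbe
  after D1: wrote 6B at 0x01 = bdbee23e32e1
  after D2: wrote 6B at 0x0f = 8c585a1a9904
  after D3: wrote 3B at 0x0a = bee23e
  after D4: wrote 5B at 0x10 = 468c58bee2
  after D5: wrote 6B at 0x18 = e23e04d88c46
query mem[0x02]=0xbe, mem[0x00]=0xcb, mem[0x0c]=0x3e

MEM[0x02,0x00,0x0c] = be cb 3e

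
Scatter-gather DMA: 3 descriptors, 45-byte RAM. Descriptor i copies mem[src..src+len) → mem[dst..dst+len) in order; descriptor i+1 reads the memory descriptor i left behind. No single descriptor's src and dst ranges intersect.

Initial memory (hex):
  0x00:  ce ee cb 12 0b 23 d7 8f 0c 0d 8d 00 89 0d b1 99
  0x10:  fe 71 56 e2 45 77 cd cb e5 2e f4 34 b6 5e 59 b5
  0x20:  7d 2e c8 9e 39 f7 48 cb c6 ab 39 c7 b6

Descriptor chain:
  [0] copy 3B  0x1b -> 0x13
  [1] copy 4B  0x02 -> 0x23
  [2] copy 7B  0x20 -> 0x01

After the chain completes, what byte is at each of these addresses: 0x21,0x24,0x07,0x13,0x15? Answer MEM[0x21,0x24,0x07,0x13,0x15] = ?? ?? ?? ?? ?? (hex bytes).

D0: mem[0x13..0x15] <- [34 b6 5e]
D1: mem[0x23..0x26] <- [cb 12 0b 23]
D2: mem[0x01..0x07] <- [7d 2e c8 cb 12 0b 23]
query mem[0x21]=0x2e, mem[0x24]=0x12, mem[0x07]=0x23, mem[0x13]=0x34, mem[0x15]=0x5e

MEM[0x21,0x24,0x07,0x13,0x15] = 2e 12 23 34 5e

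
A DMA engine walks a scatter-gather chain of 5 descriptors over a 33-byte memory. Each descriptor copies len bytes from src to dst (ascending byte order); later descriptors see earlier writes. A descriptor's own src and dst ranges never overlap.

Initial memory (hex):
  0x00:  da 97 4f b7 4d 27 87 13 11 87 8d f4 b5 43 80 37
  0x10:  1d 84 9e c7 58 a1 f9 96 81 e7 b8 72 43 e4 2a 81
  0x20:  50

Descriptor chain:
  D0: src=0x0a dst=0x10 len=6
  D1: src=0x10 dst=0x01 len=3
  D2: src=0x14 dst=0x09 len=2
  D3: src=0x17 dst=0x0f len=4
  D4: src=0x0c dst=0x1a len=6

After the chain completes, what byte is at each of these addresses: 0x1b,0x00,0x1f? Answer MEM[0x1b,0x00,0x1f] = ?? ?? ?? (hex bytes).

[0] 0x0a->0x10 len=6 : 8d f4 b5 43 80 37
[1] 0x10->0x01 len=3 : 8d f4 b5
[2] 0x14->0x09 len=2 : 80 37
[3] 0x17->0x0f len=4 : 96 81 e7 b8
[4] 0x0c->0x1a len=6 : b5 43 80 96 81 e7
query mem[0x1b]=0x43, mem[0x00]=0xda, mem[0x1f]=0xe7

MEM[0x1b,0x00,0x1f] = 43 da e7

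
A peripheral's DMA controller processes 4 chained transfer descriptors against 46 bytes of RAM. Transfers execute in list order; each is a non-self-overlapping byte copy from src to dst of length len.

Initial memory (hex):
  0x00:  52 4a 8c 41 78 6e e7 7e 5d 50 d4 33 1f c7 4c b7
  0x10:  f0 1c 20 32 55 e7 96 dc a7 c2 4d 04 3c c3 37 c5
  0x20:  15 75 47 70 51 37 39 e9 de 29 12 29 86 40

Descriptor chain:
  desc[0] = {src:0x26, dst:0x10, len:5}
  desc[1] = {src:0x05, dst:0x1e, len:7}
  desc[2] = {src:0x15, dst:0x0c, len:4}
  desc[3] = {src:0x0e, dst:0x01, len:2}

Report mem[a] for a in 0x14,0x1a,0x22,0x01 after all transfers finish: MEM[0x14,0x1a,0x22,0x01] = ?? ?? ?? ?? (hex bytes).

MEM[0x14,0x1a,0x22,0x01] = 12 4d 50 dc

D0: mem[0x10..0x14] <- [39 e9 de 29 12]
D1: mem[0x1e..0x24] <- [6e e7 7e 5d 50 d4 33]
D2: mem[0x0c..0x0f] <- [e7 96 dc a7]
D3: mem[0x01..0x02] <- [dc a7]
query mem[0x14]=0x12, mem[0x1a]=0x4d, mem[0x22]=0x50, mem[0x01]=0xdc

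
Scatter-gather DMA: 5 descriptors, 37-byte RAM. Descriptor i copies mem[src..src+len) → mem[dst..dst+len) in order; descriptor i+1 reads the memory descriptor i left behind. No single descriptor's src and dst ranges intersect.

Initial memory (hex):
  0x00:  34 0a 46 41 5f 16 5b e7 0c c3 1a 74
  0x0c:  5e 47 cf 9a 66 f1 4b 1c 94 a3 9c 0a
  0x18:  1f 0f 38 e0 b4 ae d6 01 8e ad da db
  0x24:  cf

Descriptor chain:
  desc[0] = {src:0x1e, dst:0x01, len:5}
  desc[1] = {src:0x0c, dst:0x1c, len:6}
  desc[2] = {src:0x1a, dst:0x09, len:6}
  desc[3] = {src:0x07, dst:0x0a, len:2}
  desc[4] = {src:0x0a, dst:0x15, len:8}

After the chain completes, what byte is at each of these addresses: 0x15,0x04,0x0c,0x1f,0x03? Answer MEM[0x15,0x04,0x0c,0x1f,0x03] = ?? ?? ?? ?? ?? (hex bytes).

[0] 0x1e->0x01 len=5 : d6 01 8e ad da
[1] 0x0c->0x1c len=6 : 5e 47 cf 9a 66 f1
[2] 0x1a->0x09 len=6 : 38 e0 5e 47 cf 9a
[3] 0x07->0x0a len=2 : e7 0c
[4] 0x0a->0x15 len=8 : e7 0c 47 cf 9a 9a 66 f1
query mem[0x15]=0xe7, mem[0x04]=0xad, mem[0x0c]=0x47, mem[0x1f]=0x9a, mem[0x03]=0x8e

MEM[0x15,0x04,0x0c,0x1f,0x03] = e7 ad 47 9a 8e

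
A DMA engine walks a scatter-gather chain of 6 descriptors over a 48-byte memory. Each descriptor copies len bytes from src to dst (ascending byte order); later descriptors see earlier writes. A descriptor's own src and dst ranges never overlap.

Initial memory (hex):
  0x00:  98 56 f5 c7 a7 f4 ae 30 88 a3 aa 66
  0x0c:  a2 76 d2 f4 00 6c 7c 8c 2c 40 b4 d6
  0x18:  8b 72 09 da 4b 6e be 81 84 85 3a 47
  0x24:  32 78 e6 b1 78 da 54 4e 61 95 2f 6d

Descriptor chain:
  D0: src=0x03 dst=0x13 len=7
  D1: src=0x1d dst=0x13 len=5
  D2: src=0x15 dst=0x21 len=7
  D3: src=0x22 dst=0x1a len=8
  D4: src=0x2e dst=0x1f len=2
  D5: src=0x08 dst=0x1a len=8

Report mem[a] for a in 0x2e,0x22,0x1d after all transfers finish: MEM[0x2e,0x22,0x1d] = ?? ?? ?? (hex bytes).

D0: mem[0x13..0x19] <- [c7 a7 f4 ae 30 88 a3]
D1: mem[0x13..0x17] <- [6e be 81 84 85]
D2: mem[0x21..0x27] <- [81 84 85 88 a3 09 da]
D3: mem[0x1a..0x21] <- [84 85 88 a3 09 da 78 da]
D4: mem[0x1f..0x20] <- [2f 6d]
D5: mem[0x1a..0x21] <- [88 a3 aa 66 a2 76 d2 f4]
query mem[0x2e]=0x2f, mem[0x22]=0x84, mem[0x1d]=0x66

MEM[0x2e,0x22,0x1d] = 2f 84 66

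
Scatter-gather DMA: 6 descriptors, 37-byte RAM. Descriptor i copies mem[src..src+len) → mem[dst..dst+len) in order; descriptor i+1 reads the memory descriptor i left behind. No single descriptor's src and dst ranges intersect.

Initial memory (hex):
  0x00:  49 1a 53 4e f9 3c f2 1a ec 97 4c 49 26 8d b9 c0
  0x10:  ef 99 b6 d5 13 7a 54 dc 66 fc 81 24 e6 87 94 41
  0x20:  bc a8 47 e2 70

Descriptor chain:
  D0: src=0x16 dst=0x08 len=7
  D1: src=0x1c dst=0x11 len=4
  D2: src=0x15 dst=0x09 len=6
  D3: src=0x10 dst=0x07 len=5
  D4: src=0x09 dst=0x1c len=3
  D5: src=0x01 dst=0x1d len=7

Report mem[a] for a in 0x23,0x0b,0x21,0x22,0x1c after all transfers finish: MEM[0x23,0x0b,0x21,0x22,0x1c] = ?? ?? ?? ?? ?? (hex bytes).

D0: mem[0x08..0x0e] <- [54 dc 66 fc 81 24 e6]
D1: mem[0x11..0x14] <- [e6 87 94 41]
D2: mem[0x09..0x0e] <- [7a 54 dc 66 fc 81]
D3: mem[0x07..0x0b] <- [ef e6 87 94 41]
D4: mem[0x1c..0x1e] <- [87 94 41]
D5: mem[0x1d..0x23] <- [1a 53 4e f9 3c f2 ef]
query mem[0x23]=0xef, mem[0x0b]=0x41, mem[0x21]=0x3c, mem[0x22]=0xf2, mem[0x1c]=0x87

MEM[0x23,0x0b,0x21,0x22,0x1c] = ef 41 3c f2 87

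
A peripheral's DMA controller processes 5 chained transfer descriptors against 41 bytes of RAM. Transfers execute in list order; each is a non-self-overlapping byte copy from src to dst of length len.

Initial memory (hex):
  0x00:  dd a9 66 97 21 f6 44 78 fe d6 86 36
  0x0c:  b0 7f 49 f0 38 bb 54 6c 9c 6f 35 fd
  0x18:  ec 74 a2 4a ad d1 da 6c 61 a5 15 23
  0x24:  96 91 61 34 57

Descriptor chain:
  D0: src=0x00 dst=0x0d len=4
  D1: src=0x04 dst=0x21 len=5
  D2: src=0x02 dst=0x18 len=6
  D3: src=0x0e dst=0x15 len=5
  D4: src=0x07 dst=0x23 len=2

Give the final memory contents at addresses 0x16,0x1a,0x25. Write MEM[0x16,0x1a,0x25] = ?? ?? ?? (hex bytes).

  after D0: wrote 4B at 0x0d = dda96697
  after D1: wrote 5B at 0x21 = 21f64478fe
  after D2: wrote 6B at 0x18 = 669721f64478
  after D3: wrote 5B at 0x15 = a96697bb54
  after D4: wrote 2B at 0x23 = 78fe
query mem[0x16]=0x66, mem[0x1a]=0x21, mem[0x25]=0xfe

MEM[0x16,0x1a,0x25] = 66 21 fe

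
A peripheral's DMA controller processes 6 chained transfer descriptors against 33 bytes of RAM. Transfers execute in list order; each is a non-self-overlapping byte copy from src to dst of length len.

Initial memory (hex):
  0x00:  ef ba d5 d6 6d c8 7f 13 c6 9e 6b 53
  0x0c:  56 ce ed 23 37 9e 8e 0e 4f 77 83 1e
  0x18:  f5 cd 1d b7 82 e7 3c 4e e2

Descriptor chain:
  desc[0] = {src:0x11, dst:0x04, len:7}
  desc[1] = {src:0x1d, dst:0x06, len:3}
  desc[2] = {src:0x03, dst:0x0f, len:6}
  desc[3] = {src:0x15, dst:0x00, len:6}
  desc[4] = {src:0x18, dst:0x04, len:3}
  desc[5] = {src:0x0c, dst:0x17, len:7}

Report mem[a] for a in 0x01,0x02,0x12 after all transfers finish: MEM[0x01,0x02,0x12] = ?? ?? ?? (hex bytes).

  after D0: wrote 7B at 0x04 = 9e8e0e4f77831e
  after D1: wrote 3B at 0x06 = e73c4e
  after D2: wrote 6B at 0x0f = d69e8ee73c4e
  after D3: wrote 6B at 0x00 = 77831ef5cd1d
  after D4: wrote 3B at 0x04 = f5cd1d
  after D5: wrote 7B at 0x17 = 56ceedd69e8ee7
query mem[0x01]=0x83, mem[0x02]=0x1e, mem[0x12]=0xe7

MEM[0x01,0x02,0x12] = 83 1e e7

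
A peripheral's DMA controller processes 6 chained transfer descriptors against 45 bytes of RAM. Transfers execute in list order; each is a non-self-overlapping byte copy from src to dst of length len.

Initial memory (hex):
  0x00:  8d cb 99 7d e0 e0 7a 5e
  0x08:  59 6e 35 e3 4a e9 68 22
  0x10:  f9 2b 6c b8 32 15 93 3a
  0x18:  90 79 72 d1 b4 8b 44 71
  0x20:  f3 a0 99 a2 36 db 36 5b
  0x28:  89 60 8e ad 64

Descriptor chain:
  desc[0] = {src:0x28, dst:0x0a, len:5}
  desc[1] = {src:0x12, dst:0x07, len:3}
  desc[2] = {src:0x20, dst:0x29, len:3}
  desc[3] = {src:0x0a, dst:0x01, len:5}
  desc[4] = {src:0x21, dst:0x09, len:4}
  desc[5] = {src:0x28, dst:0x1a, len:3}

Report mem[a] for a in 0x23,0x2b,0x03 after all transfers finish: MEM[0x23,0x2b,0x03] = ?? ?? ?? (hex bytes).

MEM[0x23,0x2b,0x03] = a2 99 8e

[0] 0x28->0x0a len=5 : 89 60 8e ad 64
[1] 0x12->0x07 len=3 : 6c b8 32
[2] 0x20->0x29 len=3 : f3 a0 99
[3] 0x0a->0x01 len=5 : 89 60 8e ad 64
[4] 0x21->0x09 len=4 : a0 99 a2 36
[5] 0x28->0x1a len=3 : 89 f3 a0
query mem[0x23]=0xa2, mem[0x2b]=0x99, mem[0x03]=0x8e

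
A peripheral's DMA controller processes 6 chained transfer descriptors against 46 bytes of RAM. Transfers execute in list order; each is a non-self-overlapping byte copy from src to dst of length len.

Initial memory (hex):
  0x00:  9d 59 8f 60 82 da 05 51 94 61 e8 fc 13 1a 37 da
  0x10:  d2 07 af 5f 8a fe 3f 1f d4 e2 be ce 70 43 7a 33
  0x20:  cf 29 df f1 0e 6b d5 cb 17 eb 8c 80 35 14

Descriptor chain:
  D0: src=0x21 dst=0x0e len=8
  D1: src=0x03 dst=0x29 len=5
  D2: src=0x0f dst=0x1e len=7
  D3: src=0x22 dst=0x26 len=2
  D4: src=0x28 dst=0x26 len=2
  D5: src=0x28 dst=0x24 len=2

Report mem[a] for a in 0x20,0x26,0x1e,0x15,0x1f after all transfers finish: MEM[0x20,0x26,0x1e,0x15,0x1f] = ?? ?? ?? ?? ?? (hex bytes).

D0: mem[0x0e..0x15] <- [29 df f1 0e 6b d5 cb 17]
D1: mem[0x29..0x2d] <- [60 82 da 05 51]
D2: mem[0x1e..0x24] <- [df f1 0e 6b d5 cb 17]
D3: mem[0x26..0x27] <- [d5 cb]
D4: mem[0x26..0x27] <- [17 60]
D5: mem[0x24..0x25] <- [17 60]
query mem[0x20]=0x0e, mem[0x26]=0x17, mem[0x1e]=0xdf, mem[0x15]=0x17, mem[0x1f]=0xf1

MEM[0x20,0x26,0x1e,0x15,0x1f] = 0e 17 df 17 f1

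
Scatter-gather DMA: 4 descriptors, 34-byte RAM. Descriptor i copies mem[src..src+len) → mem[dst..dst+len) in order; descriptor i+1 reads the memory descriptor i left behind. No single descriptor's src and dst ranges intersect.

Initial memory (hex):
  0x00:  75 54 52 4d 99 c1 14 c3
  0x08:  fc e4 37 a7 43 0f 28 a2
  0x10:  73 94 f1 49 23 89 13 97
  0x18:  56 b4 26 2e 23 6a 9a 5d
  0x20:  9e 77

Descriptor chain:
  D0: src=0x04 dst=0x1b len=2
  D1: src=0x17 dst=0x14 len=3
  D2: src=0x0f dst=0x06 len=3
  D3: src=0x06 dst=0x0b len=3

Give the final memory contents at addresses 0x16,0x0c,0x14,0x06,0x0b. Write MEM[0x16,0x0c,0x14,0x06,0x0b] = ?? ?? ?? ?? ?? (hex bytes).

#0 dst[0x1b+2] := {0x99,0xc1}
#1 dst[0x14+3] := {0x97,0x56,0xb4}
#2 dst[0x06+3] := {0xa2,0x73,0x94}
#3 dst[0x0b+3] := {0xa2,0x73,0x94}
query mem[0x16]=0xb4, mem[0x0c]=0x73, mem[0x14]=0x97, mem[0x06]=0xa2, mem[0x0b]=0xa2

MEM[0x16,0x0c,0x14,0x06,0x0b] = b4 73 97 a2 a2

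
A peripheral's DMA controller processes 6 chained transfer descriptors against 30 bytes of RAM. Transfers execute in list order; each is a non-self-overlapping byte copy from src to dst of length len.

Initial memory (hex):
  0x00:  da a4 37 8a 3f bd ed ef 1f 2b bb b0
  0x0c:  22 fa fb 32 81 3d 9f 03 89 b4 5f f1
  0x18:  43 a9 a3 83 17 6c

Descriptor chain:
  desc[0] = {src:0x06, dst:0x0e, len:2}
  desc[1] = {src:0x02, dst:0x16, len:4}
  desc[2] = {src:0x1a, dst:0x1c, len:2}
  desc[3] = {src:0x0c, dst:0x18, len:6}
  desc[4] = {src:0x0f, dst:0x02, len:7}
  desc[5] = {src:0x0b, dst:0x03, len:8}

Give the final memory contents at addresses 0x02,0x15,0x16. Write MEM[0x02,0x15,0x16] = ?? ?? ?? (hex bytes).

#0 dst[0x0e+2] := {0xed,0xef}
#1 dst[0x16+4] := {0x37,0x8a,0x3f,0xbd}
#2 dst[0x1c+2] := {0xa3,0x83}
#3 dst[0x18+6] := {0x22,0xfa,0xed,0xef,0x81,0x3d}
#4 dst[0x02+7] := {0xef,0x81,0x3d,0x9f,0x03,0x89,0xb4}
#5 dst[0x03+8] := {0xb0,0x22,0xfa,0xed,0xef,0x81,0x3d,0x9f}
query mem[0x02]=0xef, mem[0x15]=0xb4, mem[0x16]=0x37

MEM[0x02,0x15,0x16] = ef b4 37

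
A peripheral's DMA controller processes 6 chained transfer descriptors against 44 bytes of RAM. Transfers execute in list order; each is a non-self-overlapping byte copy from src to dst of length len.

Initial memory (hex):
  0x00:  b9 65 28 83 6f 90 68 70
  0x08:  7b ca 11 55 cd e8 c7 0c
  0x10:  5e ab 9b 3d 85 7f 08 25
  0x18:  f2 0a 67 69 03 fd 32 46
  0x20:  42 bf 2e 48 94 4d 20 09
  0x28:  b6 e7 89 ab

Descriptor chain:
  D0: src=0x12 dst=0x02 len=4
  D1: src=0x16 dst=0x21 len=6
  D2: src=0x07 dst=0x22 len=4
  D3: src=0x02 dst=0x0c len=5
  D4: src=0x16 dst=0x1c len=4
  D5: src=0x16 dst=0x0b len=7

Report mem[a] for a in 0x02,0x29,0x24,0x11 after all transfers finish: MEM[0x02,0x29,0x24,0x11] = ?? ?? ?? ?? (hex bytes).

MEM[0x02,0x29,0x24,0x11] = 9b e7 ca 08

[0] 0x12->0x02 len=4 : 9b 3d 85 7f
[1] 0x16->0x21 len=6 : 08 25 f2 0a 67 69
[2] 0x07->0x22 len=4 : 70 7b ca 11
[3] 0x02->0x0c len=5 : 9b 3d 85 7f 68
[4] 0x16->0x1c len=4 : 08 25 f2 0a
[5] 0x16->0x0b len=7 : 08 25 f2 0a 67 69 08
query mem[0x02]=0x9b, mem[0x29]=0xe7, mem[0x24]=0xca, mem[0x11]=0x08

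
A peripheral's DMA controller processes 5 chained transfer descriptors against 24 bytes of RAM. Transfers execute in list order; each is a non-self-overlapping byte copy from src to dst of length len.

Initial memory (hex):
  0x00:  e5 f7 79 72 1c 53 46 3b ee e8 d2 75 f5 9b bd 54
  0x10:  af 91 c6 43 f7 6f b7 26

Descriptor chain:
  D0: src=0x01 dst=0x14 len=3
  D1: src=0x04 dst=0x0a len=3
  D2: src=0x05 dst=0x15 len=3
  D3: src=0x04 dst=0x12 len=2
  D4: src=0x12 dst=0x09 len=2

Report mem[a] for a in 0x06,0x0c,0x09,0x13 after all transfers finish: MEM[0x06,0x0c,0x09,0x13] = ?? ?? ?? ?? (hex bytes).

D0: mem[0x14..0x16] <- [f7 79 72]
D1: mem[0x0a..0x0c] <- [1c 53 46]
D2: mem[0x15..0x17] <- [53 46 3b]
D3: mem[0x12..0x13] <- [1c 53]
D4: mem[0x09..0x0a] <- [1c 53]
query mem[0x06]=0x46, mem[0x0c]=0x46, mem[0x09]=0x1c, mem[0x13]=0x53

MEM[0x06,0x0c,0x09,0x13] = 46 46 1c 53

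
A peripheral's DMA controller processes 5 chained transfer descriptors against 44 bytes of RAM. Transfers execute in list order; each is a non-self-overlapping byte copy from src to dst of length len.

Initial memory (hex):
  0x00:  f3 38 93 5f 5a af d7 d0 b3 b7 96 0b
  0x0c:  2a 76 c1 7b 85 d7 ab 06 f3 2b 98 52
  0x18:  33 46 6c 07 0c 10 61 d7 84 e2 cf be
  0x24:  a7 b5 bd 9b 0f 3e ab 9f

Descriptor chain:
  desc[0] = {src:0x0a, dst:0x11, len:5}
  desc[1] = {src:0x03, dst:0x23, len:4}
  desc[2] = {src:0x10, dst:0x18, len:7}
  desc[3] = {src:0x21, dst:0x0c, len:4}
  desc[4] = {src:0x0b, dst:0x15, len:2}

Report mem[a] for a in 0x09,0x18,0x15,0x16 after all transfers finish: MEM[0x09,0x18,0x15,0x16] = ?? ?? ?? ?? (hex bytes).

  after D0: wrote 5B at 0x11 = 960b2a76c1
  after D1: wrote 4B at 0x23 = 5f5aafd7
  after D2: wrote 7B at 0x18 = 85960b2a76c198
  after D3: wrote 4B at 0x0c = e2cf5f5a
  after D4: wrote 2B at 0x15 = 0be2
query mem[0x09]=0xb7, mem[0x18]=0x85, mem[0x15]=0x0b, mem[0x16]=0xe2

MEM[0x09,0x18,0x15,0x16] = b7 85 0b e2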